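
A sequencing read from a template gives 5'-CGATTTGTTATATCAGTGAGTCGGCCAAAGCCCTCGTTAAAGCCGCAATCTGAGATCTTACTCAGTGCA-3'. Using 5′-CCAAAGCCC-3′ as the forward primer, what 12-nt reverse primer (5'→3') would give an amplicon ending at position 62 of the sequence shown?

5'-AGTAAGATCTCA-3'

The forward primer binds at positions 25–33; the product's 3' end on the top strand is position 62.
The reverse primer anneals to the top strand over positions 51–62, i.e. to TGAGATCTTACT.
Its sequence written 5'→3' is the reverse complement: AGTAAGATCTCA.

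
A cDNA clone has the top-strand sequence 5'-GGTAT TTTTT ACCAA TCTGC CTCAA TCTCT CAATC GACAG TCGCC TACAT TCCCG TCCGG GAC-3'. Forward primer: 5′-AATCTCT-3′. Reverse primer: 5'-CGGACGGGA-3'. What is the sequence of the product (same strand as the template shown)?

Forward primer AATCTCT is found on the top strand at positions 24–30.
Reverse complement of the reverse primer: TCCCGTCCG. This occurs on the top strand at positions 51–59.
The product is the template from position 24 through 59 (36 bp).

5'-AATCTCTCAATCGACAGTCGCCTACATTCCCGTCCG-3'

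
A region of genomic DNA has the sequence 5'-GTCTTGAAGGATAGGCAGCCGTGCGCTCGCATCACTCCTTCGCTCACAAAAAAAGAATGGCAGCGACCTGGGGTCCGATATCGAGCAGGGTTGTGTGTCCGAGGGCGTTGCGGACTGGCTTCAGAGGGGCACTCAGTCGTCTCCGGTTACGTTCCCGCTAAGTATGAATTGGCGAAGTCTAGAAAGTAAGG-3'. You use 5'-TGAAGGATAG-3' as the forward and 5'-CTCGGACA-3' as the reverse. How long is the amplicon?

99 bp

The forward primer matches the template at positions 5–14.
The reverse primer's reverse complement is TGTCCGAG, which matches the template at positions 96–103.
Product length = (reverse-primer end) − (forward-primer start) + 1 = 103 − 5 + 1 = 99 bp.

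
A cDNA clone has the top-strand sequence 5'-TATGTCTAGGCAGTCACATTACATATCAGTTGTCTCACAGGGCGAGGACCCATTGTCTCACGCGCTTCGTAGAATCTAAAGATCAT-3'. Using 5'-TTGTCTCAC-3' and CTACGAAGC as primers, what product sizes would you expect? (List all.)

43 bp, 20 bp

The forward primer TTGTCTCAC matches the top strand at positions 30–38, 53–61.
The reverse primer's reverse complement is GCTTCGTAG, matching at positions 64–72.
Each forward site pairs with the reverse site to give a product ending at position 72: sizes 43, 20 bp.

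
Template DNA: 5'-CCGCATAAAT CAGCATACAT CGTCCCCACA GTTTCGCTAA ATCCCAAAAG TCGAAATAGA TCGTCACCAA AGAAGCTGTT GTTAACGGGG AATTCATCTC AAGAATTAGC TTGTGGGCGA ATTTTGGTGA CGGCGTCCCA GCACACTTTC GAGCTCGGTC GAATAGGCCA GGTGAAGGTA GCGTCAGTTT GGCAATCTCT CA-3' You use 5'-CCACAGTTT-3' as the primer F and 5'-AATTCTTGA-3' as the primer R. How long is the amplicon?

Scanning the template, CCACAGTTT occurs at positions 26–34; this primer anneals to the bottom strand there with its 3' end pointing downstream.
Reverse complement of the reverse primer: TCAAGAATT. This occurs on the top strand at positions 99–107.
The product runs from position 26 to position 107, so its length is 107 − 26 + 1 = 82 bp.

82 bp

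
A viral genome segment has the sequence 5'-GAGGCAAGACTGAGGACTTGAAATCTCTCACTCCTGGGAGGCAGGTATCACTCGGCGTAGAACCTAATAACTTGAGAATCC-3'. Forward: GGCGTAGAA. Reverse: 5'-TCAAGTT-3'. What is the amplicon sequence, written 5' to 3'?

The forward primer matches the template at positions 54–62.
Taking the reverse complement of TCAAGTT gives AACTTGA, found at positions 69–75 on the template; the primer anneals here to the top strand with its 3' end pointing upstream.
The product is the template from position 54 through 75 (22 bp).

5'-GGCGTAGAACCTAATAACTTGA-3'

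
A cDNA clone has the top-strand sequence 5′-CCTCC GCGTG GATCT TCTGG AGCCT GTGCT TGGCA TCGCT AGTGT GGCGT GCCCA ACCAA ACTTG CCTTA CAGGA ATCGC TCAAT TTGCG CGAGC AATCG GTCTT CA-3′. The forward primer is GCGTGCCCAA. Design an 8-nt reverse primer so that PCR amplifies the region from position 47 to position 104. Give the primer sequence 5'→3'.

5'-AGACCGAT-3'

The product's 3' end on the top strand is position 104.
The reverse primer anneals to the top strand over positions 97–104, i.e. to ATCGGTCT.
Its sequence written 5'→3' is the reverse complement: AGACCGAT.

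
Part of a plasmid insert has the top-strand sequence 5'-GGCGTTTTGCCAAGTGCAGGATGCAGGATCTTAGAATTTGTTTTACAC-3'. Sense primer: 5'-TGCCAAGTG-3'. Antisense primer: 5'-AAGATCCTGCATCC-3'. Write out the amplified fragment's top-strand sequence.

5'-TGCCAAGTGCAGGATGCAGGATCTT-3'

Forward primer TGCCAAGTG is found on the top strand at positions 8–16.
Reverse complement of the reverse primer: GGATGCAGGATCTT. This occurs on the top strand at positions 19–32.
The product is the template from position 8 through 32 (25 bp).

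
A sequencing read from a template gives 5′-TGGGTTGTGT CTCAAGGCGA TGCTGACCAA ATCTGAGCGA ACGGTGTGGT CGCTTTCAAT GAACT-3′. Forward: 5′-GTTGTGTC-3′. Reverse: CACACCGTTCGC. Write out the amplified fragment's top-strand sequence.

The forward primer matches the template at positions 4–11.
Reverse complement of the reverse primer: GCGAACGGTGTG. This occurs on the top strand at positions 37–48.
The product is the template from position 4 through 48 (45 bp).

5'-GTTGTGTCTCAAGGCGATGCTGACCAAATCTGAGCGAACGGTGTG-3'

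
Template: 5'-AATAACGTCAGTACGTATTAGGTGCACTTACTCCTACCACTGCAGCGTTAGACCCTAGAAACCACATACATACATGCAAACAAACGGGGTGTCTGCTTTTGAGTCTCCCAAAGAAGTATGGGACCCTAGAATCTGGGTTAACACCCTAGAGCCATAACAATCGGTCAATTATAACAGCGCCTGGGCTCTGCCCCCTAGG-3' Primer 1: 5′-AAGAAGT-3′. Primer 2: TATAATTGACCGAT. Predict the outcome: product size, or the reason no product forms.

Primer 1 (AAGAAGT) matches the top strand at positions 111–117; it acts as a forward primer.
Primer 2's reverse complement is ATCGGTCAATTATA, matching the top strand at positions 160–173; it acts as a reverse primer.
The 3' ends face each other across positions 111–173, giving a 63 bp product.

Yes — a 63 bp product.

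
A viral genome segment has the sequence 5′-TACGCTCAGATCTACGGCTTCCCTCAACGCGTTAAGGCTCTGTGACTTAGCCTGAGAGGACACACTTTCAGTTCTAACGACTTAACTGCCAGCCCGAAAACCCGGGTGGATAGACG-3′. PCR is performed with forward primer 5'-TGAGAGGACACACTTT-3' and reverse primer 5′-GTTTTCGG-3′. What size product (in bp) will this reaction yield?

Scanning the template, TGAGAGGACACACTTT occurs at positions 53–68; this primer anneals to the bottom strand there with its 3' end pointing downstream.
The reverse primer's reverse complement is CCGAAAAC, which matches the template at positions 94–101.
Product length = (reverse-primer end) − (forward-primer start) + 1 = 101 − 53 + 1 = 49 bp.

49 bp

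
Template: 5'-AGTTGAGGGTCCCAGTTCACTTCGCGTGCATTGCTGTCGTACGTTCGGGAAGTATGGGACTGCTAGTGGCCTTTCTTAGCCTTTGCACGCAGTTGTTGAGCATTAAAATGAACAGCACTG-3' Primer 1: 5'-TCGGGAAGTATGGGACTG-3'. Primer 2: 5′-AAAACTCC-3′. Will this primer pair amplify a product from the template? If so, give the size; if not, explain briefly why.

No product — primer 2 has no binding site in the template.

Primer 2 (AAAACTCC) does not match the top strand, and its reverse complement GGAGTTTT does not match either.
With no annealing site for primer 2, no amplification occurs.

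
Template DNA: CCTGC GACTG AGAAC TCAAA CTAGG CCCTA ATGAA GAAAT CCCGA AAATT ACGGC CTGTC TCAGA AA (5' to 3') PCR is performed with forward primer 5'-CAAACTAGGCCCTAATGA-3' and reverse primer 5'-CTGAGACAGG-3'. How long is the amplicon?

Scanning the template, CAAACTAGGCCCTAATGA occurs at positions 17–34; this primer anneals to the bottom strand there with its 3' end pointing downstream.
Taking the reverse complement of CTGAGACAGG gives CCTGTCTCAG, found at positions 55–64 on the template; the primer anneals here to the top strand with its 3' end pointing upstream.
Product length = (reverse-primer end) − (forward-primer start) + 1 = 64 − 17 + 1 = 48 bp.

48 bp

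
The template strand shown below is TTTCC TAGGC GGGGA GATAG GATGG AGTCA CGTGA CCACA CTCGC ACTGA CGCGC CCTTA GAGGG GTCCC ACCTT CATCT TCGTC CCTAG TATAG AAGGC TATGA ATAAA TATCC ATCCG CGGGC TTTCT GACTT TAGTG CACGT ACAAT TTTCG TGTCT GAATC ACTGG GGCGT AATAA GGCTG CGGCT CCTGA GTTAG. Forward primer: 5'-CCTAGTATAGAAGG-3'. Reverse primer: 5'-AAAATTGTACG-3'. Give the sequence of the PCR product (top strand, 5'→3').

Forward primer CCTAGTATAGAAGG is found on the top strand at positions 86–99.
Reverse complement of the reverse primer: CGTACAATTTT. This occurs on the top strand at positions 143–153.
The product is the template from position 86 through 153 (68 bp).

5'-CCTAGTATAGAAGGCTATGAATAAATATCCATCCGCGGGCTTTCTGACTTTAGTGCACGTACAATTTT-3'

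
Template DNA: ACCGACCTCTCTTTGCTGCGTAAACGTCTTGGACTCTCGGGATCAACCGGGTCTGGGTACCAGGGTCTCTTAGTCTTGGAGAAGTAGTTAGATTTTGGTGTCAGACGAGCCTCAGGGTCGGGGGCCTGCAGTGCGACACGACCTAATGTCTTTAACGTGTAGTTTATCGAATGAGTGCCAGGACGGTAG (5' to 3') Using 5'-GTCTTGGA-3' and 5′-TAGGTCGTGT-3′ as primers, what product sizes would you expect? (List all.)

120 bp, 73 bp

The forward primer GTCTTGGA matches the top strand at positions 26–33, 73–80.
The reverse primer's reverse complement is ACACGACCTA, matching at positions 136–145.
Each forward site pairs with the reverse site to give a product ending at position 145: sizes 120, 73 bp.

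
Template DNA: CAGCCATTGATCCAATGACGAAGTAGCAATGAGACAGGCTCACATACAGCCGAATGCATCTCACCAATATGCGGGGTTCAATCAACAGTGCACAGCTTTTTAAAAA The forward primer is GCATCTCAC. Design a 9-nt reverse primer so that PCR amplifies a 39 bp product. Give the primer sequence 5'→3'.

The forward primer binds at positions 56–64, so a 39 bp product ends at position 56 + 39 − 1 = 94.
The reverse primer anneals to the top strand over positions 86–94, i.e. to CAGTGCACA.
Its sequence written 5'→3' is the reverse complement: TGTGCACTG.

5'-TGTGCACTG-3'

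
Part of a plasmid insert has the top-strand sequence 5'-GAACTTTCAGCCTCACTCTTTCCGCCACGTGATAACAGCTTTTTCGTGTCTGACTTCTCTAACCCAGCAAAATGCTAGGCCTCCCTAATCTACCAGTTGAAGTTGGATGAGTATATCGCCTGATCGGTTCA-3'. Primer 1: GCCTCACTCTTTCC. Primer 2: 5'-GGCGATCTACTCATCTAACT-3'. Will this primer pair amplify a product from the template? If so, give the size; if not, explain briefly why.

Primer 2 (GGCGATCTACTCATCTAACT) does not match the top strand, and its reverse complement AGTTAGATGAGTAGATCGCC does not match either.
With no annealing site for primer 2, no amplification occurs.

No product — primer 2 has no binding site in the template.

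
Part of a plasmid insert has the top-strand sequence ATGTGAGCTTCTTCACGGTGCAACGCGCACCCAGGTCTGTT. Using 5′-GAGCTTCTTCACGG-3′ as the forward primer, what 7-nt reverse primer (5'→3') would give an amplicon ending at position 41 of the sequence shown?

5'-AACAGAC-3'

The forward primer binds at positions 5–18; the product's 3' end on the top strand is position 41.
The reverse primer anneals to the top strand over positions 35–41, i.e. to GTCTGTT.
Its sequence written 5'→3' is the reverse complement: AACAGAC.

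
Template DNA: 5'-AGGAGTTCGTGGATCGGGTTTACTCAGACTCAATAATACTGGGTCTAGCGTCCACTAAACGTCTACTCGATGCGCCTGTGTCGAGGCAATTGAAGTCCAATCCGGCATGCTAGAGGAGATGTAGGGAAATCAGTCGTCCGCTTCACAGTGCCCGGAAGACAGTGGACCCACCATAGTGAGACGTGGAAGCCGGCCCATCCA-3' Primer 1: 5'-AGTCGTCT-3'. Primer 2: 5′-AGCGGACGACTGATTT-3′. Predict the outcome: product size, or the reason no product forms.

Primer 1 (AGTCGTCT) does not match the top strand, and its reverse complement AGACGACT does not match either.
With no annealing site for primer 1, no amplification occurs.

No product — primer 1 has no binding site in the template.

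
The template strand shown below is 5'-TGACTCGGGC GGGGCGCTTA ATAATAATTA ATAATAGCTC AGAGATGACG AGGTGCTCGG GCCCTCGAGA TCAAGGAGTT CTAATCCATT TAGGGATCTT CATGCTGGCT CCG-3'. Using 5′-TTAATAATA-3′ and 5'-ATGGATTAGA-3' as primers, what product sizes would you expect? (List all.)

The forward primer TTAATAATA matches the top strand at positions 18–26, 28–36.
The reverse primer's reverse complement is TCTAATCCAT, matching at positions 80–89.
Each forward site pairs with the reverse site to give a product ending at position 89: sizes 72, 62 bp.

72 bp, 62 bp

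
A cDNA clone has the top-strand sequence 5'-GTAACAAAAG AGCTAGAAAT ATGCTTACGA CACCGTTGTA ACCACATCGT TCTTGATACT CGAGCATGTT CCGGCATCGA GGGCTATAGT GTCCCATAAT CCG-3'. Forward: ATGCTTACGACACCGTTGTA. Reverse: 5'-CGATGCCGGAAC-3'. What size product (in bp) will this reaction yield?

Forward primer ATGCTTACGACACCGTTGTA is found on the top strand at positions 21–40.
Reverse complement of the reverse primer: GTTCCGGCATCG. This occurs on the top strand at positions 68–79.
The product runs from position 21 to position 79, so its length is 79 − 21 + 1 = 59 bp.

59 bp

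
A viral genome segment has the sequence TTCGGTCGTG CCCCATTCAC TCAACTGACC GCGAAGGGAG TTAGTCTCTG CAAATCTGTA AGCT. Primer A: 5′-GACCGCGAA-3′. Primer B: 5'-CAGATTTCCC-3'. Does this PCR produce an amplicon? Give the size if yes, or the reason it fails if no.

No product — primer B has no binding site in the template.

Primer B (CAGATTTCCC) does not match the top strand, and its reverse complement GGGAAATCTG does not match either.
With no annealing site for primer B, no amplification occurs.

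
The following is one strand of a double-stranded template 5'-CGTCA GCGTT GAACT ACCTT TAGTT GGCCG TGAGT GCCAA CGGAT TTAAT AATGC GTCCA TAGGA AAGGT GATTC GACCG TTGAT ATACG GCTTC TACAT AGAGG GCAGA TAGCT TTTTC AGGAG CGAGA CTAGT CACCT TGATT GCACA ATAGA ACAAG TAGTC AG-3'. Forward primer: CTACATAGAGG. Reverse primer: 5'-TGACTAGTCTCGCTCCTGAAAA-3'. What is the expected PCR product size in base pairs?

43 bp

Forward primer CTACATAGAGG is found on the top strand at positions 95–105.
Reverse complement of the reverse primer: TTTTCAGGAGCGAGACTAGTCA. This occurs on the top strand at positions 116–137.
Amplicon spans positions 95–137: 43 bp.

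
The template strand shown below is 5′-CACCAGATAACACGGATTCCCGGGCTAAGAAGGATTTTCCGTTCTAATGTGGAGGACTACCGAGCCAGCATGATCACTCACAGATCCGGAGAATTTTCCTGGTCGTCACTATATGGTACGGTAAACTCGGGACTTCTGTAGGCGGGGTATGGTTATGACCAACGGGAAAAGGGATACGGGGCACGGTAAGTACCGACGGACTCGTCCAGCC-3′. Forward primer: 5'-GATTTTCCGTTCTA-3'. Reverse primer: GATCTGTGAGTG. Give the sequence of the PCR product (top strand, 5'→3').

5'-GATTTTCCGTTCTAATGTGGAGGACTACCGAGCCAGCATGATCACTCACAGATC-3'

The forward primer matches the template at positions 33–46.
Reverse complement of the reverse primer: CACTCACAGATC. This occurs on the top strand at positions 75–86.
The product is the template from position 33 through 86 (54 bp).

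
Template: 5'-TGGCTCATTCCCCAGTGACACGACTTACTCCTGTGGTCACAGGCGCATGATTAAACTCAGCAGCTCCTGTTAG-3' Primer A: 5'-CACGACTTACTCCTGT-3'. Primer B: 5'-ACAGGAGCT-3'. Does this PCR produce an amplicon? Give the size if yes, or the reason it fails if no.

Primer A (CACGACTTACTCCTGT) matches the top strand at positions 19–34; it acts as a forward primer.
Primer B's reverse complement is AGCTCCTGT, matching the top strand at positions 62–70; it acts as a reverse primer.
The 3' ends face each other across positions 19–70, giving a 52 bp product.

Yes — a 52 bp product.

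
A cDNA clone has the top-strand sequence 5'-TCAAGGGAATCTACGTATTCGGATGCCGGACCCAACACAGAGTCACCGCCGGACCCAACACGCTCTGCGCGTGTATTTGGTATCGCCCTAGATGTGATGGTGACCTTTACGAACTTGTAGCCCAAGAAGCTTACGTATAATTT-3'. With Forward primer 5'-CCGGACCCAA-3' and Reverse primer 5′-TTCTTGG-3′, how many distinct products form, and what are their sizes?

The forward primer CCGGACCCAA matches the top strand at positions 26–35, 49–58.
The reverse primer's reverse complement is CCAAGAA, matching at positions 122–128.
Each forward site pairs with the reverse site to give a product ending at position 128: sizes 103, 80 bp.

Two products: 103 bp, 80 bp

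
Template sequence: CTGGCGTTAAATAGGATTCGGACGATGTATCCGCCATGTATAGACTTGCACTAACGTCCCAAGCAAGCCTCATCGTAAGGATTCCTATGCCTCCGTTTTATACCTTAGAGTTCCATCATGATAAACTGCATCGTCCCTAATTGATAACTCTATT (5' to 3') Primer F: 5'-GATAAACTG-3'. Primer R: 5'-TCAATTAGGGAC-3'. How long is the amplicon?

Forward primer GATAAACTG is found on the top strand at positions 120–128.
Reverse complement of the reverse primer: GTCCCTAATTGA. This occurs on the top strand at positions 133–144.
Amplicon spans positions 120–144: 25 bp.

25 bp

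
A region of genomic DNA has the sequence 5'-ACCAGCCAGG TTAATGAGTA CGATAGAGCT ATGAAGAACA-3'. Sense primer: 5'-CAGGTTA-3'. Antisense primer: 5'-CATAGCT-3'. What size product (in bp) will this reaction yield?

The forward primer matches the template at positions 7–13.
Reverse complement of the reverse primer: AGCTATG. This occurs on the top strand at positions 27–33.
Amplicon spans positions 7–33: 27 bp.

27 bp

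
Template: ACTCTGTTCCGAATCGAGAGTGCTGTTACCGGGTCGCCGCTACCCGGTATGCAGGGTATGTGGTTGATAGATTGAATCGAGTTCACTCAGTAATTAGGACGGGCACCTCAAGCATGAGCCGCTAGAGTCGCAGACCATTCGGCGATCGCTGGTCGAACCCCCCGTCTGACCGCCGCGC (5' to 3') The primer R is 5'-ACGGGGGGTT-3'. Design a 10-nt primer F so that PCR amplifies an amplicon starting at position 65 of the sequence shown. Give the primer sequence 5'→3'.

5'-TGATAGATTG-3'

The reverse primer's reverse complement AACCCCCCGT matches the template at positions 156–165; the product starts at position 65.
The forward primer is identical to the top strand over positions 65–74: TGATAGATTG.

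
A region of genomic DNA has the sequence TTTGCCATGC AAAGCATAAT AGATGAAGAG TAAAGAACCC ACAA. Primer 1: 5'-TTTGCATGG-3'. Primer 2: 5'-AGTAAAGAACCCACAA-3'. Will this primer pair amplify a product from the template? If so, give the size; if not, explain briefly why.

No product — the primers' 3' ends point away from each other.

Primer 1 (TTTGCATGG) has reverse complement CCATGCAAA, which matches the top strand at positions 5–13; primer 1 anneals to the top strand there with its 3' end pointing upstream toward position 5.
Primer 2 (AGTAAAGAACCCACAA) matches the top strand directly at positions 29–44; it anneals to the bottom strand with its 3' end pointing downstream toward position 44.
The 3' ends diverge (primer 1 extends toward position 1, primer 2 toward position 44), so the primers never converge on a shared product.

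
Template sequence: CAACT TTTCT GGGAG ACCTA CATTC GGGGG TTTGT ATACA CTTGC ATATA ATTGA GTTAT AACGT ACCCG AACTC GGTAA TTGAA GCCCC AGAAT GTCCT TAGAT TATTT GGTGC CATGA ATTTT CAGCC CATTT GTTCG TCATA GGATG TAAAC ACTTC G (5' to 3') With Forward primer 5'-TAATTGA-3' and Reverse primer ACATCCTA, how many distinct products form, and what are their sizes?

The forward primer TAATTGA matches the top strand at positions 49–55, 78–84.
The reverse primer's reverse complement is TAGGATGT, matching at positions 144–151.
Each forward site pairs with the reverse site to give a product ending at position 151: sizes 103, 74 bp.

Two products: 103 bp, 74 bp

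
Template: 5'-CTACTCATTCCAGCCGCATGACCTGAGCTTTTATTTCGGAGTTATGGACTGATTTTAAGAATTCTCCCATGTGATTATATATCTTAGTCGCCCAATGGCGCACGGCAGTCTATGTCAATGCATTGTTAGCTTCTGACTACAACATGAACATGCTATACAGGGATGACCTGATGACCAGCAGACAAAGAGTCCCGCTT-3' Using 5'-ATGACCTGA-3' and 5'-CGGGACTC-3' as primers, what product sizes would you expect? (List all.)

177 bp, 32 bp

The forward primer ATGACCTGA matches the top strand at positions 18–26, 163–171.
The reverse primer's reverse complement is GAGTCCCG, matching at positions 187–194.
Each forward site pairs with the reverse site to give a product ending at position 194: sizes 177, 32 bp.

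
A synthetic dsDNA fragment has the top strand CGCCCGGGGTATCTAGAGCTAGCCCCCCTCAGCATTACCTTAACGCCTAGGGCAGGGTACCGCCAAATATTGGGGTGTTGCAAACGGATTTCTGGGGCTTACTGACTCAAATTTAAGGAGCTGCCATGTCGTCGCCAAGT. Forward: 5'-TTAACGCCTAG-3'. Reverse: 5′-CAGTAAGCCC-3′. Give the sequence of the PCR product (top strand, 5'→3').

Forward primer TTAACGCCTAG is found on the top strand at positions 40–50.
Taking the reverse complement of CAGTAAGCCC gives GGGCTTACTG, found at positions 95–104 on the template; the primer anneals here to the top strand with its 3' end pointing upstream.
The product is the template from position 40 through 104 (65 bp).

5'-TTAACGCCTAGGGCAGGGTACCGCCAAATATTGGGGTGTTGCAAACGGATTTCTGGGGCTTACTG-3'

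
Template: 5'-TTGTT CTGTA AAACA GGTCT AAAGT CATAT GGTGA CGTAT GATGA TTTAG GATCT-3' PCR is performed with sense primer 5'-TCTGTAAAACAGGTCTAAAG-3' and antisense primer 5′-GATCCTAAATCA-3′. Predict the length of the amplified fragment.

50 bp

Scanning the template, TCTGTAAAACAGGTCTAAAG occurs at positions 5–24; this primer anneals to the bottom strand there with its 3' end pointing downstream.
Taking the reverse complement of GATCCTAAATCA gives TGATTTAGGATC, found at positions 43–54 on the template; the primer anneals here to the top strand with its 3' end pointing upstream.
The product runs from position 5 to position 54, so its length is 54 − 5 + 1 = 50 bp.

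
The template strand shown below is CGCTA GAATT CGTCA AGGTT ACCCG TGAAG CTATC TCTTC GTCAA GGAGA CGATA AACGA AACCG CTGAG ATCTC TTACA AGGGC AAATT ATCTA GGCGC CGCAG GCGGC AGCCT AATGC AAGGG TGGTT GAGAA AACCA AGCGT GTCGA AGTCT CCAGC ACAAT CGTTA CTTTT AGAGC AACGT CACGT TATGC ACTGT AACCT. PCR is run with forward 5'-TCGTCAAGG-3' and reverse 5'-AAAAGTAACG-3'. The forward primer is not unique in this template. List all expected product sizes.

The forward primer TCGTCAAGG matches the top strand at positions 10–18, 39–47.
The reverse primer's reverse complement is CGTTACTTTT, matching at positions 166–175.
Each forward site pairs with the reverse site to give a product ending at position 175: sizes 166, 137 bp.

166 bp, 137 bp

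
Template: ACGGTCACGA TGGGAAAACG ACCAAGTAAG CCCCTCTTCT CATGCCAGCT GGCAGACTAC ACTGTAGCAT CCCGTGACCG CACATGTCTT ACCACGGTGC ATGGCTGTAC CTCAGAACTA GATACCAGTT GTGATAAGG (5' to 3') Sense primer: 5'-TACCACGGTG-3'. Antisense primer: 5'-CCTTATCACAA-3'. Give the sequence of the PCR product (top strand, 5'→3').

Scanning the template, TACCACGGTG occurs at positions 90–99; this primer anneals to the bottom strand there with its 3' end pointing downstream.
Taking the reverse complement of CCTTATCACAA gives TTGTGATAAGG, found at positions 129–139 on the template; the primer anneals here to the top strand with its 3' end pointing upstream.
The product is the template from position 90 through 139 (50 bp).

5'-TACCACGGTGCATGGCTGTACCTCAGAACTAGATACCAGTTGTGATAAGG-3'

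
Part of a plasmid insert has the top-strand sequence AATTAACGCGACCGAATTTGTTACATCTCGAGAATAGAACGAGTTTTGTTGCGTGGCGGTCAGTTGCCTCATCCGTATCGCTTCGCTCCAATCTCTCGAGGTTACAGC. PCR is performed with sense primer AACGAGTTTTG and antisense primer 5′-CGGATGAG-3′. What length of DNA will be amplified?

38 bp

Scanning the template, AACGAGTTTTG occurs at positions 38–48; this primer anneals to the bottom strand there with its 3' end pointing downstream.
Reverse complement of the reverse primer: CTCATCCG. This occurs on the top strand at positions 68–75.
The product runs from position 38 to position 75, so its length is 75 − 38 + 1 = 38 bp.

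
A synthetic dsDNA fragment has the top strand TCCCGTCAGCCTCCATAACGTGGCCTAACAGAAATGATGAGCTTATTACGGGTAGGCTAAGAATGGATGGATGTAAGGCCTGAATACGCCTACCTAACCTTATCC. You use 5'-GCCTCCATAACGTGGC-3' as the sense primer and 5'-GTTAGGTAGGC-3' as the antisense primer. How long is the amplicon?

Scanning the template, GCCTCCATAACGTGGC occurs at positions 9–24; this primer anneals to the bottom strand there with its 3' end pointing downstream.
The reverse primer's reverse complement is GCCTACCTAAC, which matches the template at positions 88–98.
The product runs from position 9 to position 98, so its length is 98 − 9 + 1 = 90 bp.

90 bp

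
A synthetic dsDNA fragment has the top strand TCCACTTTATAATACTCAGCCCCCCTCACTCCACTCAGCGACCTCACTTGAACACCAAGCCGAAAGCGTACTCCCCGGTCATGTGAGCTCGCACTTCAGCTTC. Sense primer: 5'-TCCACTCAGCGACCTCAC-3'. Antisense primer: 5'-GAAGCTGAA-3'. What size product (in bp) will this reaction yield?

74 bp

Forward primer TCCACTCAGCGACCTCAC is found on the top strand at positions 30–47.
The reverse primer's reverse complement is TTCAGCTTC, which matches the template at positions 95–103.
The product runs from position 30 to position 103, so its length is 103 − 30 + 1 = 74 bp.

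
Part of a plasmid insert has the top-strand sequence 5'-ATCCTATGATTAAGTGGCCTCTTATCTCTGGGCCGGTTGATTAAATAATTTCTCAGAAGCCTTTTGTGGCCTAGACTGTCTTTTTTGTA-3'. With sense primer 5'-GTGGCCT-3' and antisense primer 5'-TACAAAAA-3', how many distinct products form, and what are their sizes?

Two products: 76 bp, 24 bp

The forward primer GTGGCCT matches the top strand at positions 14–20, 66–72.
The reverse primer's reverse complement is TTTTTGTA, matching at positions 82–89.
Each forward site pairs with the reverse site to give a product ending at position 89: sizes 76, 24 bp.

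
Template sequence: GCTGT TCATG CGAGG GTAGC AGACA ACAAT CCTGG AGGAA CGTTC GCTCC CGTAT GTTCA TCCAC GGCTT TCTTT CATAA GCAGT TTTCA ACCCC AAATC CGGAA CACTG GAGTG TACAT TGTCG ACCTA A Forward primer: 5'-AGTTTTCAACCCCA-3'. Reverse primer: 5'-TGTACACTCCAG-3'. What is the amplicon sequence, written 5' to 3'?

The forward primer matches the template at positions 83–96.
The reverse primer's reverse complement is CTGGAGTGTACA, which matches the template at positions 108–119.
The product is the template from position 83 through 119 (37 bp).

5'-AGTTTTCAACCCCAAATCCGGAACACTGGAGTGTACA-3'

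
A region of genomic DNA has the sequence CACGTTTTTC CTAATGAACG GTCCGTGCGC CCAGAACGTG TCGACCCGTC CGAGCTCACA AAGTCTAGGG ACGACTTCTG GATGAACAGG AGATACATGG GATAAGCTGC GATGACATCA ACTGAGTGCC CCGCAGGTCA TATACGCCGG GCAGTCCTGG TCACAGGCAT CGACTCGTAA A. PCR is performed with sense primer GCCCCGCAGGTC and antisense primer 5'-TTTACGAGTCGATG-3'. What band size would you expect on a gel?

54 bp

The forward primer matches the template at positions 128–139.
Reverse complement of the reverse primer: CATCGACTCGTAAA. This occurs on the top strand at positions 168–181.
Amplicon spans positions 128–181: 54 bp.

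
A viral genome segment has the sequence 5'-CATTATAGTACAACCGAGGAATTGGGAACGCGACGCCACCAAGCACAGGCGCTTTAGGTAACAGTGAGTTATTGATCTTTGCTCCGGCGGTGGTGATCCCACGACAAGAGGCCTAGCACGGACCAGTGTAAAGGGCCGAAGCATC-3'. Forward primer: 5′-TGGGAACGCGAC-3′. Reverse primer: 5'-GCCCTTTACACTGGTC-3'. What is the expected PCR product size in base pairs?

Scanning the template, TGGGAACGCGAC occurs at positions 23–34; this primer anneals to the bottom strand there with its 3' end pointing downstream.
Taking the reverse complement of GCCCTTTACACTGGTC gives GACCAGTGTAAAGGGC, found at positions 121–136 on the template; the primer anneals here to the top strand with its 3' end pointing upstream.
The product runs from position 23 to position 136, so its length is 136 − 23 + 1 = 114 bp.

114 bp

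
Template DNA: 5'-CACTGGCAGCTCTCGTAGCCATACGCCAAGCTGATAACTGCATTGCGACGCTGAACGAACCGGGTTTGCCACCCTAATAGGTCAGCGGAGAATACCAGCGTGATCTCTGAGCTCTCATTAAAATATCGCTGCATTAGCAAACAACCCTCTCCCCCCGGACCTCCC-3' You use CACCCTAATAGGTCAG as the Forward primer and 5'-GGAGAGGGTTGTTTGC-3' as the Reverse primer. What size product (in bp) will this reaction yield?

Forward primer CACCCTAATAGGTCAG is found on the top strand at positions 70–85.
The reverse primer's reverse complement is GCAAACAACCCTCTCC, which matches the template at positions 137–152.
Amplicon spans positions 70–152: 83 bp.

83 bp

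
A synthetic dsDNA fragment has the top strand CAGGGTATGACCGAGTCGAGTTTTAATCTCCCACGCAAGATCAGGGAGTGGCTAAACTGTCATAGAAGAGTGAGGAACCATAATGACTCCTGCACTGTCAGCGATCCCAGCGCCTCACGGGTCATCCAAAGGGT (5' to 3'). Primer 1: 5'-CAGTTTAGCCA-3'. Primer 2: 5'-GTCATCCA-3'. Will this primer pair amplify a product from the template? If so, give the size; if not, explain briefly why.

Primer 1 (CAGTTTAGCCA) has reverse complement TGGCTAAACTG, which matches the top strand at positions 49–59; primer 1 anneals to the top strand there with its 3' end pointing upstream toward position 49.
Primer 2 (GTCATCCA) matches the top strand directly at positions 121–128; it anneals to the bottom strand with its 3' end pointing downstream toward position 128.
The 3' ends diverge (primer 1 extends toward position 1, primer 2 toward position 134), so the primers never converge on a shared product.

No product — the primers' 3' ends point away from each other.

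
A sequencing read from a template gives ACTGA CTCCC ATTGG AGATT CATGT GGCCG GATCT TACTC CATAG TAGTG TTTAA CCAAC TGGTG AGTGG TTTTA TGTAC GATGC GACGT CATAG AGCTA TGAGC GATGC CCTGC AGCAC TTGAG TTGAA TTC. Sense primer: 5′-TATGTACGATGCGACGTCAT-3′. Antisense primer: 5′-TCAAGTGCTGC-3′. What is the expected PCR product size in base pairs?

51 bp

The forward primer matches the template at positions 74–93.
Reverse complement of the reverse primer: GCAGCACTTGA. This occurs on the top strand at positions 114–124.
Amplicon spans positions 74–124: 51 bp.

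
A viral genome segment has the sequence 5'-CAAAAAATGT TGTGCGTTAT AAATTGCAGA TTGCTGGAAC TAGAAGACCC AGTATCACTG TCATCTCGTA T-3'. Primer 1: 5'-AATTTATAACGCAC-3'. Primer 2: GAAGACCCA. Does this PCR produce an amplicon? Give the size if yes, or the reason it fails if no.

No product — the primers' 3' ends point away from each other.

Primer 1 (AATTTATAACGCAC) has reverse complement GTGCGTTATAAATT, which matches the top strand at positions 12–25; primer 1 anneals to the top strand there with its 3' end pointing upstream toward position 12.
Primer 2 (GAAGACCCA) matches the top strand directly at positions 43–51; it anneals to the bottom strand with its 3' end pointing downstream toward position 51.
The 3' ends diverge (primer 1 extends toward position 1, primer 2 toward position 71), so the primers never converge on a shared product.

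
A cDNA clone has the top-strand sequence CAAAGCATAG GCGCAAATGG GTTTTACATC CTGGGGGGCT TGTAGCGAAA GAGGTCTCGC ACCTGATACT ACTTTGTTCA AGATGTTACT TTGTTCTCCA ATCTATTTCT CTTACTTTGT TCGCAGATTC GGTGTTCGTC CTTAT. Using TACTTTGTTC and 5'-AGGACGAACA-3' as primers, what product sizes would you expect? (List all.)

The forward primer TACTTTGTTC matches the top strand at positions 70–79, 87–96, 113–122.
The reverse primer's reverse complement is TGTTCGTCCT, matching at positions 133–142.
Each forward site pairs with the reverse site to give a product ending at position 142: sizes 73, 56, 30 bp.

73 bp, 56 bp, 30 bp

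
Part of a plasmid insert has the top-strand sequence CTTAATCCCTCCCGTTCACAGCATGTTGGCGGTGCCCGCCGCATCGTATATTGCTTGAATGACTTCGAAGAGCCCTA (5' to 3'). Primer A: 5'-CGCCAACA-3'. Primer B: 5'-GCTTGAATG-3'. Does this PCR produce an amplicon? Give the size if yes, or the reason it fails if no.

No product — the primers' 3' ends point away from each other.

Primer A (CGCCAACA) has reverse complement TGTTGGCG, which matches the top strand at positions 24–31; primer A anneals to the top strand there with its 3' end pointing upstream toward position 24.
Primer B (GCTTGAATG) matches the top strand directly at positions 53–61; it anneals to the bottom strand with its 3' end pointing downstream toward position 61.
The 3' ends diverge (primer A extends toward position 1, primer B toward position 77), so the primers never converge on a shared product.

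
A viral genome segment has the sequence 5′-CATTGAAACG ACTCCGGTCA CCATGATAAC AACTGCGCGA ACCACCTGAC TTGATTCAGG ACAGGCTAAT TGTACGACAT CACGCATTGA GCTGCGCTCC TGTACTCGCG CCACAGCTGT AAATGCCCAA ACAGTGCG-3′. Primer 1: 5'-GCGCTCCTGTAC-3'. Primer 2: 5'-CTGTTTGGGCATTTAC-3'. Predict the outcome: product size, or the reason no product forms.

Yes — a 41 bp product.

Primer 1 (GCGCTCCTGTAC) matches the top strand at positions 94–105; it acts as a forward primer.
Primer 2's reverse complement is GTAAATGCCCAAACAG, matching the top strand at positions 119–134; it acts as a reverse primer.
The 3' ends face each other across positions 94–134, giving a 41 bp product.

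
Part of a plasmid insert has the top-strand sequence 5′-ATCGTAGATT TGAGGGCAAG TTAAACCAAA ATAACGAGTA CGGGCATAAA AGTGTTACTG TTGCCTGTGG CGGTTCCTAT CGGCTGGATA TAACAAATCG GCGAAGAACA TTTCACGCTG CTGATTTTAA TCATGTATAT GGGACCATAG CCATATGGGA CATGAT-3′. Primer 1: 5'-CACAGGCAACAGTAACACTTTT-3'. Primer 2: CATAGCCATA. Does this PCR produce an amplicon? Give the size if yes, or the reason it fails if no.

Primer 1 (CACAGGCAACAGTAACACTTTT) has reverse complement AAAAGTGTTACTGTTGCCTGTG, which matches the top strand at positions 48–69; primer 1 anneals to the top strand there with its 3' end pointing upstream toward position 48.
Primer 2 (CATAGCCATA) matches the top strand directly at positions 146–155; it anneals to the bottom strand with its 3' end pointing downstream toward position 155.
The 3' ends diverge (primer 1 extends toward position 1, primer 2 toward position 166), so the primers never converge on a shared product.

No product — the primers' 3' ends point away from each other.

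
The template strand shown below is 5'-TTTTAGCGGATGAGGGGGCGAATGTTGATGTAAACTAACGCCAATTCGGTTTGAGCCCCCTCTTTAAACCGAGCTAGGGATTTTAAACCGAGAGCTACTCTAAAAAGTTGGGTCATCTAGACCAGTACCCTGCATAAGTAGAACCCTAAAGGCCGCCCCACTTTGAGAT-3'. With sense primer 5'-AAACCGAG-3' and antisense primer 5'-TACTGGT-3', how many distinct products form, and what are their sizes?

The forward primer AAACCGAG matches the top strand at positions 66–73, 85–92.
The reverse primer's reverse complement is ACCAGTA, matching at positions 121–127.
Each forward site pairs with the reverse site to give a product ending at position 127: sizes 62, 43 bp.

Two products: 62 bp, 43 bp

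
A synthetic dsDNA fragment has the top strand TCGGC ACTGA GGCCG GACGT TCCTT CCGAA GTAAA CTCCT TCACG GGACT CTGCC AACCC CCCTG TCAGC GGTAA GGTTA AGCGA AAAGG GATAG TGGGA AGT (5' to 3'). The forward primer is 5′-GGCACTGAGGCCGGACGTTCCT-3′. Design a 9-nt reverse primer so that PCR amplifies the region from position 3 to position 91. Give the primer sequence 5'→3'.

The product's 3' end on the top strand is position 91.
The reverse primer anneals to the top strand over positions 83–91, i.e. to CGAAAAGGG.
Its sequence written 5'→3' is the reverse complement: CCCTTTTCG.

5'-CCCTTTTCG-3'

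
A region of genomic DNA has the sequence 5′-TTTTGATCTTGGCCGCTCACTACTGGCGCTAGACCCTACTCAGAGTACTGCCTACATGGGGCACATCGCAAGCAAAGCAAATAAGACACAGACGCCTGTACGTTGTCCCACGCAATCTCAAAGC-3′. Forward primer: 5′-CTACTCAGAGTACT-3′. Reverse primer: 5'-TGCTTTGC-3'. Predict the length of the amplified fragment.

The forward primer matches the template at positions 36–49.
Reverse complement of the reverse primer: GCAAAGCA. This occurs on the top strand at positions 72–79.
The product runs from position 36 to position 79, so its length is 79 − 36 + 1 = 44 bp.

44 bp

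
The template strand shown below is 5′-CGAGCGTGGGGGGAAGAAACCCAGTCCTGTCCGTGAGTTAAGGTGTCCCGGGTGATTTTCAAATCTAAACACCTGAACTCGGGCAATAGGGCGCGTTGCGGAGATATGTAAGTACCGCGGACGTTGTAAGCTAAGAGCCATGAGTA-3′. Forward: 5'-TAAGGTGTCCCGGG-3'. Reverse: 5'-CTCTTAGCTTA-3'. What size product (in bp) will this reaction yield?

99 bp

Forward primer TAAGGTGTCCCGGG is found on the top strand at positions 39–52.
Reverse complement of the reverse primer: TAAGCTAAGAG. This occurs on the top strand at positions 127–137.
Amplicon spans positions 39–137: 99 bp.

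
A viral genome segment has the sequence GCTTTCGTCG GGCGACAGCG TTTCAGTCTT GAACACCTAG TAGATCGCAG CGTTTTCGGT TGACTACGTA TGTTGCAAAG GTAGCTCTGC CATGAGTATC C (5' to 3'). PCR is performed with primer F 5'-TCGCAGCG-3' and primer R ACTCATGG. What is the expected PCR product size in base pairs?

Scanning the template, TCGCAGCG occurs at positions 45–52; this primer anneals to the bottom strand there with its 3' end pointing downstream.
Reverse complement of the reverse primer: CCATGAGT. This occurs on the top strand at positions 90–97.
Amplicon spans positions 45–97: 53 bp.

53 bp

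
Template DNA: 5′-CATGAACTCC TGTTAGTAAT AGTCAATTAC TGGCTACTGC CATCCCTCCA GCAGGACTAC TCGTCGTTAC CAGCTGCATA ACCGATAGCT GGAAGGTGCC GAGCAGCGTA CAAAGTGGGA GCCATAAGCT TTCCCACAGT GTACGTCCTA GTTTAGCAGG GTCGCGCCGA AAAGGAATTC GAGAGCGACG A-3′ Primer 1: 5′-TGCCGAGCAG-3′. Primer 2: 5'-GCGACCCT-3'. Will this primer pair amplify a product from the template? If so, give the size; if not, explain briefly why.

Primer 1 (TGCCGAGCAG) matches the top strand at positions 97–106; it acts as a forward primer.
Primer 2's reverse complement is AGGGTCGC, matching the top strand at positions 158–165; it acts as a reverse primer.
The 3' ends face each other across positions 97–165, giving a 69 bp product.

Yes — a 69 bp product.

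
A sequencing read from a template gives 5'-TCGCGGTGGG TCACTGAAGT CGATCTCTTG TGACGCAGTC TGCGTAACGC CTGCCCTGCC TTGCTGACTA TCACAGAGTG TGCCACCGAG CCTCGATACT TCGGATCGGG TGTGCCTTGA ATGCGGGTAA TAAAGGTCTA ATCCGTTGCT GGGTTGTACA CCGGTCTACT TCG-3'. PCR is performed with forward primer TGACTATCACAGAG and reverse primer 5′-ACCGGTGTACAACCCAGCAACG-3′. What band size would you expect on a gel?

Forward primer TGACTATCACAGAG is found on the top strand at positions 65–78.
The reverse primer's reverse complement is CGTTGCTGGGTTGTACACCGGT, which matches the template at positions 144–165.
Product length = (reverse-primer end) − (forward-primer start) + 1 = 165 − 65 + 1 = 101 bp.

101 bp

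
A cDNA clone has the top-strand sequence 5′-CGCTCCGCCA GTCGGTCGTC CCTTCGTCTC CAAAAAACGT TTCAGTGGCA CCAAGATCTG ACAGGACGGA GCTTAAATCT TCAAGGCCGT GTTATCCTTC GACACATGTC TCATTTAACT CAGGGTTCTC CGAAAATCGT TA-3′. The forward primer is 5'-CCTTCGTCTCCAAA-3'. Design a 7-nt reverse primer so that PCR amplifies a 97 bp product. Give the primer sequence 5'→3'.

5'-TAAATGA-3'

The forward primer binds at positions 21–34, so a 97 bp product ends at position 21 + 97 − 1 = 117.
The reverse primer anneals to the top strand over positions 111–117, i.e. to TCATTTA.
Its sequence written 5'→3' is the reverse complement: TAAATGA.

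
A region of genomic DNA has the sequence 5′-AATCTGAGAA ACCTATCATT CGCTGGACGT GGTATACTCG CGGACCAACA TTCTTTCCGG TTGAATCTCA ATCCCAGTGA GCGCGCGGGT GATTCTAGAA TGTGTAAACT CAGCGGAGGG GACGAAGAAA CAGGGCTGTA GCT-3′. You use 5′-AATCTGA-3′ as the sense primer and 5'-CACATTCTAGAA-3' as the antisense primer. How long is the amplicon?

104 bp

The forward primer matches the template at positions 1–7.
Reverse complement of the reverse primer: TTCTAGAATGTG. This occurs on the top strand at positions 93–104.
The product runs from position 1 to position 104, so its length is 104 − 1 + 1 = 104 bp.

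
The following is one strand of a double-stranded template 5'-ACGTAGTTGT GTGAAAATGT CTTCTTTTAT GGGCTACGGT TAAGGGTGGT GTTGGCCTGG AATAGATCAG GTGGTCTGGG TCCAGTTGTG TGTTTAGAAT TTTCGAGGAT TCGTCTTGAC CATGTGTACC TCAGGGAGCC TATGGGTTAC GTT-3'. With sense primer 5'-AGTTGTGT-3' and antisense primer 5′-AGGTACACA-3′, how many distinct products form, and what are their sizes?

The forward primer AGTTGTGT matches the top strand at positions 5–12, 84–91.
The reverse primer's reverse complement is TGTGTACCT, matching at positions 123–131.
Each forward site pairs with the reverse site to give a product ending at position 131: sizes 127, 48 bp.

Two products: 127 bp, 48 bp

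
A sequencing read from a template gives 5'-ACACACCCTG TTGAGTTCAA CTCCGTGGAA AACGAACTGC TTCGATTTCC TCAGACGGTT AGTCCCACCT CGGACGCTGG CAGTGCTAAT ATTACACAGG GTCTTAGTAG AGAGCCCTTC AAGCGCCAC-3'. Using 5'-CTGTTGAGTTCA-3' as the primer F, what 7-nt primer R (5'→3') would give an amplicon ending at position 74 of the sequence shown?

The forward primer binds at positions 8–19; the product's 3' end on the top strand is position 74.
The reverse primer anneals to the top strand over positions 68–74, i.e. to CCTCGGA.
Its sequence written 5'→3' is the reverse complement: TCCGAGG.

5'-TCCGAGG-3'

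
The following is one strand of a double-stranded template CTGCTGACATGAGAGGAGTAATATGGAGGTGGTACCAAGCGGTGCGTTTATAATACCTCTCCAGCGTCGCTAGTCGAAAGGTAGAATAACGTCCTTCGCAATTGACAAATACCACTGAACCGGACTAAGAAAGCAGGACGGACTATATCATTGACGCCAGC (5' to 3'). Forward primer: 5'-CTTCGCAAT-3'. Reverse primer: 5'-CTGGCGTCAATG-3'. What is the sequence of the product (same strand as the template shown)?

The forward primer matches the template at positions 94–102.
Taking the reverse complement of CTGGCGTCAATG gives CATTGACGCCAG, found at positions 149–160 on the template; the primer anneals here to the top strand with its 3' end pointing upstream.
The product is the template from position 94 through 160 (67 bp).

5'-CTTCGCAATTGACAAATACCACTGAACCGGACTAAGAAAGCAGGACGGACTATATCATTGACGCCAG-3'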